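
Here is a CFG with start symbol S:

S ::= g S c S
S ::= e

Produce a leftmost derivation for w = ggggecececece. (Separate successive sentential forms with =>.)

S=>gScS=>ggScScS=>gggScScScS=>ggggScScScScS=>ggggecScScScS=>ggggececScScS=>ggggecececScS=>ggggececececS=>ggggecececece

S => gScS   [S ::= g S c S]
gScS => ggScScS   [S ::= g S c S]
ggScScS => gggScScScS   [S ::= g S c S]
gggScScScS => ggggScScScScS   [S ::= g S c S]
ggggScScScScS => ggggecScScScS   [S ::= e]
ggggecScScScS => ggggececScScS   [S ::= e]
ggggececScScS => ggggecececScS   [S ::= e]
ggggecececScS => ggggececececS   [S ::= e]
ggggececececS => ggggecececece   [S ::= e]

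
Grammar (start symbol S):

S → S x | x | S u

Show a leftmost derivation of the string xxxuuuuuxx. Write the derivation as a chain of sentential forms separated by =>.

S => Sx => Sxx => Suxx => Suuxx => Suuuxx => Suuuuxx => Suuuuuxx => Sxuuuuuxx => Sxxuuuuuxx => xxxuuuuuxx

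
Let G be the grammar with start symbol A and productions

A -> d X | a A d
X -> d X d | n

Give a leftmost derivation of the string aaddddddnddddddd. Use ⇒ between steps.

A ⇒ aAd ⇒ aaAdd ⇒ aadXdd ⇒ aaddXddd ⇒ aadddXdddd ⇒ aaddddXddddd ⇒ aadddddXdddddd ⇒ aaddddddXddddddd ⇒ aaddddddnddddddd

A ⇒ aAd   [A -> a A d]
aAd ⇒ aaAdd   [A -> a A d]
aaAdd ⇒ aadXdd   [A -> d X]
aadXdd ⇒ aaddXddd   [X -> d X d]
aaddXddd ⇒ aadddXdddd   [X -> d X d]
aadddXdddd ⇒ aaddddXddddd   [X -> d X d]
aaddddXddddd ⇒ aadddddXdddddd   [X -> d X d]
aadddddXdddddd ⇒ aaddddddXddddddd   [X -> d X d]
aaddddddXddddddd ⇒ aaddddddnddddddd   [X -> n]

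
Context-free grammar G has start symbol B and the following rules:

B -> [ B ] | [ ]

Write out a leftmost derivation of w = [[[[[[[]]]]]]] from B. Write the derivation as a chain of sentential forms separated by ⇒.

B ⇒ [B]   [B -> [ B ]]
[B] ⇒ [[B]]   [B -> [ B ]]
[[B]] ⇒ [[[B]]]   [B -> [ B ]]
[[[B]]] ⇒ [[[[B]]]]   [B -> [ B ]]
[[[[B]]]] ⇒ [[[[[B]]]]]   [B -> [ B ]]
[[[[[B]]]]] ⇒ [[[[[[B]]]]]]   [B -> [ B ]]
[[[[[[B]]]]]] ⇒ [[[[[[[]]]]]]]   [B -> [ ]]

B⇒[B]⇒[[B]]⇒[[[B]]]⇒[[[[B]]]]⇒[[[[[B]]]]]⇒[[[[[[B]]]]]]⇒[[[[[[[]]]]]]]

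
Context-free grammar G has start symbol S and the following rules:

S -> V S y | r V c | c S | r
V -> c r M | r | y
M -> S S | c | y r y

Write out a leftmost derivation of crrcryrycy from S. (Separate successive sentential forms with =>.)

S=>cS=>cVSy=>crSy=>crrVcy=>crrcrMcy=>crrcryrycy

S => cS   [S -> c S]
cS => cVSy   [S -> V S y]
cVSy => crSy   [V -> r]
crSy => crrVcy   [S -> r V c]
crrVcy => crrcrMcy   [V -> c r M]
crrcrMcy => crrcryrycy   [M -> y r y]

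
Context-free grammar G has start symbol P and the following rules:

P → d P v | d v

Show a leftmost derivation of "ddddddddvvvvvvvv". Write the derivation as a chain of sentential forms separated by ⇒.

P ⇒ dPv   [P → d P v]
dPv ⇒ ddPvv   [P → d P v]
ddPvv ⇒ dddPvvv   [P → d P v]
dddPvvv ⇒ ddddPvvvv   [P → d P v]
ddddPvvvv ⇒ dddddPvvvvv   [P → d P v]
dddddPvvvvv ⇒ ddddddPvvvvvv   [P → d P v]
ddddddPvvvvvv ⇒ dddddddPvvvvvvv   [P → d P v]
dddddddPvvvvvvv ⇒ ddddddddvvvvvvvv   [P → d v]

P⇒dPv⇒ddPvv⇒dddPvvv⇒ddddPvvvv⇒dddddPvvvvv⇒ddddddPvvvvvv⇒dddddddPvvvvvvv⇒ddddddddvvvvvvvv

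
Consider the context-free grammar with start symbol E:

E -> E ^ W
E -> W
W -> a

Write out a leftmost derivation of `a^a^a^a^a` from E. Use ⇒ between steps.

E ⇒ E^W ⇒ E^W^W ⇒ E^W^W^W ⇒ E^W^W^W^W ⇒ W^W^W^W^W ⇒ a^W^W^W^W ⇒ a^a^W^W^W ⇒ a^a^a^W^W ⇒ a^a^a^a^W ⇒ a^a^a^a^a

E ⇒ E^W   [E -> E ^ W]
E^W ⇒ E^W^W   [E -> E ^ W]
E^W^W ⇒ E^W^W^W   [E -> E ^ W]
E^W^W^W ⇒ E^W^W^W^W   [E -> E ^ W]
E^W^W^W^W ⇒ W^W^W^W^W   [E -> W]
W^W^W^W^W ⇒ a^W^W^W^W   [W -> a]
a^W^W^W^W ⇒ a^a^W^W^W   [W -> a]
a^a^W^W^W ⇒ a^a^a^W^W   [W -> a]
a^a^a^W^W ⇒ a^a^a^a^W   [W -> a]
a^a^a^a^W ⇒ a^a^a^a^a   [W -> a]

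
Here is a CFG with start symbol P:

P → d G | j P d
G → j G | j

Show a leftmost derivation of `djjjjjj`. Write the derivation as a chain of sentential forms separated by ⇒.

P ⇒ dG   [P → d G]
dG ⇒ djG   [G → j G]
djG ⇒ djjG   [G → j G]
djjG ⇒ djjjG   [G → j G]
djjjG ⇒ djjjjG   [G → j G]
djjjjG ⇒ djjjjjG   [G → j G]
djjjjjG ⇒ djjjjjj   [G → j]

P ⇒ dG ⇒ djG ⇒ djjG ⇒ djjjG ⇒ djjjjG ⇒ djjjjjG ⇒ djjjjjj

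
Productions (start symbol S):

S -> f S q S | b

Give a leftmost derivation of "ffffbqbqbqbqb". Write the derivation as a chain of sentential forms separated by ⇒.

S ⇒ fSqS ⇒ ffSqSqS ⇒ fffSqSqSqS ⇒ ffffSqSqSqSqS ⇒ ffffbqSqSqSqS ⇒ ffffbqbqSqSqS ⇒ ffffbqbqbqSqS ⇒ ffffbqbqbqbqS ⇒ ffffbqbqbqbqb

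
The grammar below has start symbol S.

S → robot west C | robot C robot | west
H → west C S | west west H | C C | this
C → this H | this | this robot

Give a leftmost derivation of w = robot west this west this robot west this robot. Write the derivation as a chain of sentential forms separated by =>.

S => robot west C   [S → robot west C]
robot west C => robot west this H   [C → this H]
robot west this H => robot west this west C S   [H → west C S]
robot west this west C S => robot west this west this S   [C → this]
robot west this west this S => robot west this west this robot west C   [S → robot west C]
robot west this west this robot west C => robot west this west this robot west this robot   [C → this robot]

S => robot west C => robot west this H => robot west this west C S => robot west this west this S => robot west this west this robot west C => robot west this west this robot west this robot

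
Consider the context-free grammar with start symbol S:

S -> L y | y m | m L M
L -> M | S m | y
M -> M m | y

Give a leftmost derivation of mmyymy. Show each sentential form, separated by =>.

S => mLM   [S -> m L M]
mLM => mSmM   [L -> S m]
mSmM => mmLMmM   [S -> m L M]
mmLMmM => mmMMmM   [L -> M]
mmMMmM => mmyMmM   [M -> y]
mmyMmM => mmyymM   [M -> y]
mmyymM => mmyymy   [M -> y]

S => mLM => mSmM => mmLMmM => mmMMmM => mmyMmM => mmyymM => mmyymy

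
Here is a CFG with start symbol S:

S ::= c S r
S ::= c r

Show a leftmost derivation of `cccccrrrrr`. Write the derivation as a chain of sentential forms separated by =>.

S => cSr => ccSrr => cccSrrr => ccccSrrrr => cccccrrrrr

S => cSr   [S ::= c S r]
cSr => ccSrr   [S ::= c S r]
ccSrr => cccSrrr   [S ::= c S r]
cccSrrr => ccccSrrrr   [S ::= c S r]
ccccSrrrr => cccccrrrrr   [S ::= c r]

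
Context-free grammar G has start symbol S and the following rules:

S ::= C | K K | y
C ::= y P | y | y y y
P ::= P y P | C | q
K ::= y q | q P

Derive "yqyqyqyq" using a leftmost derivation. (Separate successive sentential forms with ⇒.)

S ⇒ C ⇒ yP ⇒ yPyP ⇒ yPyPyP ⇒ yPyPyPyP ⇒ yqyPyPyP ⇒ yqyqyPyP ⇒ yqyqyqyP ⇒ yqyqyqyq

S ⇒ C   [S ::= C]
C ⇒ yP   [C ::= y P]
yP ⇒ yPyP   [P ::= P y P]
yPyP ⇒ yPyPyP   [P ::= P y P]
yPyPyP ⇒ yPyPyPyP   [P ::= P y P]
yPyPyPyP ⇒ yqyPyPyP   [P ::= q]
yqyPyPyP ⇒ yqyqyPyP   [P ::= q]
yqyqyPyP ⇒ yqyqyqyP   [P ::= q]
yqyqyqyP ⇒ yqyqyqyq   [P ::= q]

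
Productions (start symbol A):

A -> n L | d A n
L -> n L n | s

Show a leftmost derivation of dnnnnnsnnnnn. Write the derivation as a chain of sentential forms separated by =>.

A => dAn   [A -> d A n]
dAn => dnLn   [A -> n L]
dnLn => dnnLnn   [L -> n L n]
dnnLnn => dnnnLnnn   [L -> n L n]
dnnnLnnn => dnnnnLnnnn   [L -> n L n]
dnnnnLnnnn => dnnnnnLnnnnn   [L -> n L n]
dnnnnnLnnnnn => dnnnnnsnnnnn   [L -> s]

A=>dAn=>dnLn=>dnnLnn=>dnnnLnnn=>dnnnnLnnnn=>dnnnnnLnnnnn=>dnnnnnsnnnnn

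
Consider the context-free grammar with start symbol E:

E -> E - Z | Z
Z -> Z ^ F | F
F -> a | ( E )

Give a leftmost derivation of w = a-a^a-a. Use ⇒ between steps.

E ⇒ E-Z ⇒ E-Z-Z ⇒ Z-Z-Z ⇒ F-Z-Z ⇒ a-Z-Z ⇒ a-Z^F-Z ⇒ a-F^F-Z ⇒ a-a^F-Z ⇒ a-a^a-Z ⇒ a-a^a-F ⇒ a-a^a-a

E ⇒ E-Z   [E -> E - Z]
E-Z ⇒ E-Z-Z   [E -> E - Z]
E-Z-Z ⇒ Z-Z-Z   [E -> Z]
Z-Z-Z ⇒ F-Z-Z   [Z -> F]
F-Z-Z ⇒ a-Z-Z   [F -> a]
a-Z-Z ⇒ a-Z^F-Z   [Z -> Z ^ F]
a-Z^F-Z ⇒ a-F^F-Z   [Z -> F]
a-F^F-Z ⇒ a-a^F-Z   [F -> a]
a-a^F-Z ⇒ a-a^a-Z   [F -> a]
a-a^a-Z ⇒ a-a^a-F   [Z -> F]
a-a^a-F ⇒ a-a^a-a   [F -> a]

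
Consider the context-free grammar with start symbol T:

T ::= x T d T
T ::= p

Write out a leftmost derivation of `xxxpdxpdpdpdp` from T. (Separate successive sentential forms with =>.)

T => xTdT   [T ::= x T d T]
xTdT => xxTdTdT   [T ::= x T d T]
xxTdTdT => xxxTdTdTdT   [T ::= x T d T]
xxxTdTdTdT => xxxpdTdTdT   [T ::= p]
xxxpdTdTdT => xxxpdxTdTdTdT   [T ::= x T d T]
xxxpdxTdTdTdT => xxxpdxpdTdTdT   [T ::= p]
xxxpdxpdTdTdT => xxxpdxpdpdTdT   [T ::= p]
xxxpdxpdpdTdT => xxxpdxpdpdpdT   [T ::= p]
xxxpdxpdpdpdT => xxxpdxpdpdpdp   [T ::= p]

T => xTdT => xxTdTdT => xxxTdTdTdT => xxxpdTdTdT => xxxpdxTdTdTdT => xxxpdxpdTdTdT => xxxpdxpdpdTdT => xxxpdxpdpdpdT => xxxpdxpdpdpdp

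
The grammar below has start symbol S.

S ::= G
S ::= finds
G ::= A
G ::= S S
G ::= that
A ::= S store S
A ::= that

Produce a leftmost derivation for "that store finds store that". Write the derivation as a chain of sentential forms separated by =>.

S => G => A => S store S => G store S => A store S => S store S store S => G store S store S => A store S store S => that store S store S => that store finds store S => that store finds store G => that store finds store that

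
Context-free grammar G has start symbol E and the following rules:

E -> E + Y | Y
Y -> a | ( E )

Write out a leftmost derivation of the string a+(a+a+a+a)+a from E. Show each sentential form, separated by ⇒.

E ⇒ E+Y ⇒ E+Y+Y ⇒ Y+Y+Y ⇒ a+Y+Y ⇒ a+(E)+Y ⇒ a+(E+Y)+Y ⇒ a+(E+Y+Y)+Y ⇒ a+(E+Y+Y+Y)+Y ⇒ a+(Y+Y+Y+Y)+Y ⇒ a+(a+Y+Y+Y)+Y ⇒ a+(a+a+Y+Y)+Y ⇒ a+(a+a+a+Y)+Y ⇒ a+(a+a+a+a)+Y ⇒ a+(a+a+a+a)+a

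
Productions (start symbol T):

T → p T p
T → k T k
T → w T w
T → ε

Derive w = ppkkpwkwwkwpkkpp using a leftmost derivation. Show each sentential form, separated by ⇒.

T ⇒ pTp ⇒ ppTpp ⇒ ppkTkpp ⇒ ppkkTkkpp ⇒ ppkkpTpkkpp ⇒ ppkkpwTwpkkpp ⇒ ppkkpwkTkwpkkpp ⇒ ppkkpwkwTwkwpkkpp ⇒ ppkkpwkwwkwpkkpp

T ⇒ pTp   [T → p T p]
pTp ⇒ ppTpp   [T → p T p]
ppTpp ⇒ ppkTkpp   [T → k T k]
ppkTkpp ⇒ ppkkTkkpp   [T → k T k]
ppkkTkkpp ⇒ ppkkpTpkkpp   [T → p T p]
ppkkpTpkkpp ⇒ ppkkpwTwpkkpp   [T → w T w]
ppkkpwTwpkkpp ⇒ ppkkpwkTkwpkkpp   [T → k T k]
ppkkpwkTkwpkkpp ⇒ ppkkpwkwTwkwpkkpp   [T → w T w]
ppkkpwkwTwkwpkkpp ⇒ ppkkpwkwwkwpkkpp   [T → ε]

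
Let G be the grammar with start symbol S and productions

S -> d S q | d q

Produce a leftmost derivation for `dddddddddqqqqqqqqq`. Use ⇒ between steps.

S ⇒ dSq   [S -> d S q]
dSq ⇒ ddSqq   [S -> d S q]
ddSqq ⇒ dddSqqq   [S -> d S q]
dddSqqq ⇒ ddddSqqqq   [S -> d S q]
ddddSqqqq ⇒ dddddSqqqqq   [S -> d S q]
dddddSqqqqq ⇒ ddddddSqqqqqq   [S -> d S q]
ddddddSqqqqqq ⇒ dddddddSqqqqqqq   [S -> d S q]
dddddddSqqqqqqq ⇒ ddddddddSqqqqqqqq   [S -> d S q]
ddddddddSqqqqqqqq ⇒ dddddddddqqqqqqqqq   [S -> d q]

S ⇒ dSq ⇒ ddSqq ⇒ dddSqqq ⇒ ddddSqqqq ⇒ dddddSqqqqq ⇒ ddddddSqqqqqq ⇒ dddddddSqqqqqqq ⇒ ddddddddSqqqqqqqq ⇒ dddddddddqqqqqqqqq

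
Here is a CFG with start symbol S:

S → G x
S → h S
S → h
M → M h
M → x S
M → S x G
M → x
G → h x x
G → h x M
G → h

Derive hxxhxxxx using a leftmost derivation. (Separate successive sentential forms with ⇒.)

S ⇒ Gx   [S → G x]
Gx ⇒ hxMx   [G → h x M]
hxMx ⇒ hxxSx   [M → x S]
hxxSx ⇒ hxxGxx   [S → G x]
hxxGxx ⇒ hxxhxxxx   [G → h x x]

S⇒Gx⇒hxMx⇒hxxSx⇒hxxGxx⇒hxxhxxxx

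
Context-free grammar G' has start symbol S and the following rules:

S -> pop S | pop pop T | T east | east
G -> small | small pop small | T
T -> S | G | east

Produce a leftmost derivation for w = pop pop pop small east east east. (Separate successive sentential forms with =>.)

S => pop S => pop pop S => pop pop T east => pop pop S east => pop pop pop S east => pop pop pop T east east => pop pop pop S east east => pop pop pop T east east east => pop pop pop G east east east => pop pop pop small east east east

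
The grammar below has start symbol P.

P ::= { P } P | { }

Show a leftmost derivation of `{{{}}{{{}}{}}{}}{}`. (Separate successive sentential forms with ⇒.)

P⇒{P}P⇒{{P}P}P⇒{{{}}P}P⇒{{{}}{P}P}P⇒{{{}}{{P}P}P}P⇒{{{}}{{{}}P}P}P⇒{{{}}{{{}}{}}P}P⇒{{{}}{{{}}{}}{}}P⇒{{{}}{{{}}{}}{}}{}

P ⇒ {P}P   [P ::= { P } P]
{P}P ⇒ {{P}P}P   [P ::= { P } P]
{{P}P}P ⇒ {{{}}P}P   [P ::= { }]
{{{}}P}P ⇒ {{{}}{P}P}P   [P ::= { P } P]
{{{}}{P}P}P ⇒ {{{}}{{P}P}P}P   [P ::= { P } P]
{{{}}{{P}P}P}P ⇒ {{{}}{{{}}P}P}P   [P ::= { }]
{{{}}{{{}}P}P}P ⇒ {{{}}{{{}}{}}P}P   [P ::= { }]
{{{}}{{{}}{}}P}P ⇒ {{{}}{{{}}{}}{}}P   [P ::= { }]
{{{}}{{{}}{}}{}}P ⇒ {{{}}{{{}}{}}{}}{}   [P ::= { }]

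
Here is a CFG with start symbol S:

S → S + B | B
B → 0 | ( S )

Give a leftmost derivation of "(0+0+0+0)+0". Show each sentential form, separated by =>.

S=>S+B=>B+B=>(S)+B=>(S+B)+B=>(S+B+B)+B=>(S+B+B+B)+B=>(B+B+B+B)+B=>(0+B+B+B)+B=>(0+0+B+B)+B=>(0+0+0+B)+B=>(0+0+0+0)+B=>(0+0+0+0)+0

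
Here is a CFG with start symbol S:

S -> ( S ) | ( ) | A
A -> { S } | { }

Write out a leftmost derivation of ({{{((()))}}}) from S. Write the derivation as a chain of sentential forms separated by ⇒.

S ⇒ (S) ⇒ (A) ⇒ ({S}) ⇒ ({A}) ⇒ ({{S}}) ⇒ ({{A}}) ⇒ ({{{S}}}) ⇒ ({{{(S)}}}) ⇒ ({{{((S))}}}) ⇒ ({{{((()))}}})

S ⇒ (S)   [S -> ( S )]
(S) ⇒ (A)   [S -> A]
(A) ⇒ ({S})   [A -> { S }]
({S}) ⇒ ({A})   [S -> A]
({A}) ⇒ ({{S}})   [A -> { S }]
({{S}}) ⇒ ({{A}})   [S -> A]
({{A}}) ⇒ ({{{S}}})   [A -> { S }]
({{{S}}}) ⇒ ({{{(S)}}})   [S -> ( S )]
({{{(S)}}}) ⇒ ({{{((S))}}})   [S -> ( S )]
({{{((S))}}}) ⇒ ({{{((()))}}})   [S -> ( )]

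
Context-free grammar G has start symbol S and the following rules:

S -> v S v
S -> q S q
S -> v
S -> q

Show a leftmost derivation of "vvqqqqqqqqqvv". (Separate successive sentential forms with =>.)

S => vSv => vvSvv => vvqSqvv => vvqqSqqvv => vvqqqSqqqvv => vvqqqqSqqqqvv => vvqqqqqqqqqvv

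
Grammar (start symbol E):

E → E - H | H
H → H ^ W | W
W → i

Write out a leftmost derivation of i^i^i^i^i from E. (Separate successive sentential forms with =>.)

E => H => H^W => H^W^W => H^W^W^W => H^W^W^W^W => W^W^W^W^W => i^W^W^W^W => i^i^W^W^W => i^i^i^W^W => i^i^i^i^W => i^i^i^i^i

E => H   [E → H]
H => H^W   [H → H ^ W]
H^W => H^W^W   [H → H ^ W]
H^W^W => H^W^W^W   [H → H ^ W]
H^W^W^W => H^W^W^W^W   [H → H ^ W]
H^W^W^W^W => W^W^W^W^W   [H → W]
W^W^W^W^W => i^W^W^W^W   [W → i]
i^W^W^W^W => i^i^W^W^W   [W → i]
i^i^W^W^W => i^i^i^W^W   [W → i]
i^i^i^W^W => i^i^i^i^W   [W → i]
i^i^i^i^W => i^i^i^i^i   [W → i]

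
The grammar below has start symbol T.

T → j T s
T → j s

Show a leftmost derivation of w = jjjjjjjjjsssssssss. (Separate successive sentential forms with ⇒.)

T ⇒ jTs   [T → j T s]
jTs ⇒ jjTss   [T → j T s]
jjTss ⇒ jjjTsss   [T → j T s]
jjjTsss ⇒ jjjjTssss   [T → j T s]
jjjjTssss ⇒ jjjjjTsssss   [T → j T s]
jjjjjTsssss ⇒ jjjjjjTssssss   [T → j T s]
jjjjjjTssssss ⇒ jjjjjjjTsssssss   [T → j T s]
jjjjjjjTsssssss ⇒ jjjjjjjjTssssssss   [T → j T s]
jjjjjjjjTssssssss ⇒ jjjjjjjjjsssssssss   [T → j s]

T ⇒ jTs ⇒ jjTss ⇒ jjjTsss ⇒ jjjjTssss ⇒ jjjjjTsssss ⇒ jjjjjjTssssss ⇒ jjjjjjjTsssssss ⇒ jjjjjjjjTssssssss ⇒ jjjjjjjjjsssssssss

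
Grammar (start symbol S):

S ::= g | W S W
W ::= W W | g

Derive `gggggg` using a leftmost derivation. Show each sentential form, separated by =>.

S => WSW => gSW => gWSWW => gWWSWW => ggWSWW => gggSWW => ggggWW => gggggW => gggggg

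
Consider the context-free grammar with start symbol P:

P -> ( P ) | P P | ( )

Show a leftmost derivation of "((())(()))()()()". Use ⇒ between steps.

P⇒PP⇒(P)P⇒(PP)P⇒((P)P)P⇒((())P)P⇒((())(P))P⇒((())(()))P⇒((())(()))PP⇒((())(()))PPP⇒((())(()))()PP⇒((())(()))()()P⇒((())(()))()()()

P ⇒ PP   [P -> P P]
PP ⇒ (P)P   [P -> ( P )]
(P)P ⇒ (PP)P   [P -> P P]
(PP)P ⇒ ((P)P)P   [P -> ( P )]
((P)P)P ⇒ ((())P)P   [P -> ( )]
((())P)P ⇒ ((())(P))P   [P -> ( P )]
((())(P))P ⇒ ((())(()))P   [P -> ( )]
((())(()))P ⇒ ((())(()))PP   [P -> P P]
((())(()))PP ⇒ ((())(()))PPP   [P -> P P]
((())(()))PPP ⇒ ((())(()))()PP   [P -> ( )]
((())(()))()PP ⇒ ((())(()))()()P   [P -> ( )]
((())(()))()()P ⇒ ((())(()))()()()   [P -> ( )]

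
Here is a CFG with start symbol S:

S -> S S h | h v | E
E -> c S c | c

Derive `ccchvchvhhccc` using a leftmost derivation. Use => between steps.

S => E   [S -> E]
E => cSc   [E -> c S c]
cSc => cEc   [S -> E]
cEc => ccScc   [E -> c S c]
ccScc => ccEcc   [S -> E]
ccEcc => cccSccc   [E -> c S c]
cccSccc => cccSShccc   [S -> S S h]
cccSShccc => ccchvShccc   [S -> h v]
ccchvShccc => ccchvSShhccc   [S -> S S h]
ccchvSShhccc => ccchvEShhccc   [S -> E]
ccchvEShhccc => ccchvcShhccc   [E -> c]
ccchvcShhccc => ccchvchvhhccc   [S -> h v]

S => E => cSc => cEc => ccScc => ccEcc => cccSccc => cccSShccc => ccchvShccc => ccchvSShhccc => ccchvEShhccc => ccchvcShhccc => ccchvchvhhccc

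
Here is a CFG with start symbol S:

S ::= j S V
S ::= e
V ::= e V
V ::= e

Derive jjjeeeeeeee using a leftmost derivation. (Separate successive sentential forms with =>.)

S=>jSV=>jjSVV=>jjjSVVV=>jjjeVVV=>jjjeeVVV=>jjjeeeVVV=>jjjeeeeVVV=>jjjeeeeeVV=>jjjeeeeeeVV=>jjjeeeeeeeV=>jjjeeeeeeee

S => jSV   [S ::= j S V]
jSV => jjSVV   [S ::= j S V]
jjSVV => jjjSVVV   [S ::= j S V]
jjjSVVV => jjjeVVV   [S ::= e]
jjjeVVV => jjjeeVVV   [V ::= e V]
jjjeeVVV => jjjeeeVVV   [V ::= e V]
jjjeeeVVV => jjjeeeeVVV   [V ::= e V]
jjjeeeeVVV => jjjeeeeeVV   [V ::= e]
jjjeeeeeVV => jjjeeeeeeVV   [V ::= e V]
jjjeeeeeeVV => jjjeeeeeeeV   [V ::= e]
jjjeeeeeeeV => jjjeeeeeeee   [V ::= e]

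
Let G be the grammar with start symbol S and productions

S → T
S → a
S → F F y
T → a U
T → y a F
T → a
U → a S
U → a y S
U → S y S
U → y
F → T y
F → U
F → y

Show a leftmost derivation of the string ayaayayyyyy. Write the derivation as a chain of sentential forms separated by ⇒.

S ⇒ FFy ⇒ UFy ⇒ aySFy ⇒ ayFFyFy ⇒ ayTyFyFy ⇒ ayaUyFyFy ⇒ ayaaySyFyFy ⇒ ayaayayFyFy ⇒ ayaayayyyFy ⇒ ayaayayyyyy

S ⇒ FFy   [S → F F y]
FFy ⇒ UFy   [F → U]
UFy ⇒ aySFy   [U → a y S]
aySFy ⇒ ayFFyFy   [S → F F y]
ayFFyFy ⇒ ayTyFyFy   [F → T y]
ayTyFyFy ⇒ ayaUyFyFy   [T → a U]
ayaUyFyFy ⇒ ayaaySyFyFy   [U → a y S]
ayaaySyFyFy ⇒ ayaayayFyFy   [S → a]
ayaayayFyFy ⇒ ayaayayyyFy   [F → y]
ayaayayyyFy ⇒ ayaayayyyyy   [F → y]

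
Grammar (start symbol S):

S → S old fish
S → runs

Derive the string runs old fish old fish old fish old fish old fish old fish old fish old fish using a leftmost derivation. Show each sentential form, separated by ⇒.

S ⇒ S old fish ⇒ S old fish old fish ⇒ S old fish old fish old fish ⇒ S old fish old fish old fish old fish ⇒ S old fish old fish old fish old fish old fish ⇒ S old fish old fish old fish old fish old fish old fish ⇒ S old fish old fish old fish old fish old fish old fish old fish ⇒ S old fish old fish old fish old fish old fish old fish old fish old fish ⇒ runs old fish old fish old fish old fish old fish old fish old fish old fish

S ⇒ S old fish   [S → S old fish]
S old fish ⇒ S old fish old fish   [S → S old fish]
S old fish old fish ⇒ S old fish old fish old fish   [S → S old fish]
S old fish old fish old fish ⇒ S old fish old fish old fish old fish   [S → S old fish]
S old fish old fish old fish old fish ⇒ S old fish old fish old fish old fish old fish   [S → S old fish]
S old fish old fish old fish old fish old fish ⇒ S old fish old fish old fish old fish old fish old fish   [S → S old fish]
S old fish old fish old fish old fish old fish old fish ⇒ S old fish old fish old fish old fish old fish old fish old fish   [S → S old fish]
S old fish old fish old fish old fish old fish old fish old fish ⇒ S old fish old fish old fish old fish old fish old fish old fish old fish   [S → S old fish]
S old fish old fish old fish old fish old fish old fish old fish old fish ⇒ runs old fish old fish old fish old fish old fish old fish old fish old fish   [S → runs]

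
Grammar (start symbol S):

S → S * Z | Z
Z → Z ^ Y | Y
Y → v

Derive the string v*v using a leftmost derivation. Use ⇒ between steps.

S ⇒ S*Z ⇒ Z*Z ⇒ Y*Z ⇒ v*Z ⇒ v*Y ⇒ v*v

S ⇒ S*Z   [S → S * Z]
S*Z ⇒ Z*Z   [S → Z]
Z*Z ⇒ Y*Z   [Z → Y]
Y*Z ⇒ v*Z   [Y → v]
v*Z ⇒ v*Y   [Z → Y]
v*Y ⇒ v*v   [Y → v]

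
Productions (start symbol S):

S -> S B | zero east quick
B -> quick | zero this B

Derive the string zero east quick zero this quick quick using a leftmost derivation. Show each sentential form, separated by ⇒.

S ⇒ S B   [S -> S B]
S B ⇒ S B B   [S -> S B]
S B B ⇒ zero east quick B B   [S -> zero east quick]
zero east quick B B ⇒ zero east quick zero this B B   [B -> zero this B]
zero east quick zero this B B ⇒ zero east quick zero this quick B   [B -> quick]
zero east quick zero this quick B ⇒ zero east quick zero this quick quick   [B -> quick]

S ⇒ S B ⇒ S B B ⇒ zero east quick B B ⇒ zero east quick zero this B B ⇒ zero east quick zero this quick B ⇒ zero east quick zero this quick quick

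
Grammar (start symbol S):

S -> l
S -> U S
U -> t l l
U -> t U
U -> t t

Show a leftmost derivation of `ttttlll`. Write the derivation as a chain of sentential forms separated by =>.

S => US => tUS => ttUS => tttUS => ttttllS => ttttlll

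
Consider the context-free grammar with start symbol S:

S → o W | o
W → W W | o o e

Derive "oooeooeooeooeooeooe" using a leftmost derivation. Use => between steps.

S => oW   [S → o W]
oW => oWW   [W → W W]
oWW => oWWW   [W → W W]
oWWW => oWWWW   [W → W W]
oWWWW => oWWWWW   [W → W W]
oWWWWW => oWWWWWW   [W → W W]
oWWWWWW => oooeWWWWW   [W → o o e]
oooeWWWWW => oooeooeWWWW   [W → o o e]
oooeooeWWWW => oooeooeooeWWW   [W → o o e]
oooeooeooeWWW => oooeooeooeooeWW   [W → o o e]
oooeooeooeooeWW => oooeooeooeooeooeW   [W → o o e]
oooeooeooeooeooeW => oooeooeooeooeooeooe   [W → o o e]

S => oW => oWW => oWWW => oWWWW => oWWWWW => oWWWWWW => oooeWWWWW => oooeooeWWWW => oooeooeooeWWW => oooeooeooeooeWW => oooeooeooeooeooeW => oooeooeooeooeooeooe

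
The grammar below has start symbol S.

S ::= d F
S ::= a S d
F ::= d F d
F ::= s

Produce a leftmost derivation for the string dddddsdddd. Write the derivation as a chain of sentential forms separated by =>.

S=>dF=>ddFd=>dddFdd=>ddddFddd=>dddddFdddd=>dddddsdddd

S => dF   [S ::= d F]
dF => ddFd   [F ::= d F d]
ddFd => dddFdd   [F ::= d F d]
dddFdd => ddddFddd   [F ::= d F d]
ddddFddd => dddddFdddd   [F ::= d F d]
dddddFdddd => dddddsdddd   [F ::= s]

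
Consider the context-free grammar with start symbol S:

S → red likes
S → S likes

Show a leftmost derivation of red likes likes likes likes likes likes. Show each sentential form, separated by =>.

S => S likes => S likes likes => S likes likes likes => S likes likes likes likes => S likes likes likes likes likes => red likes likes likes likes likes likes

S => S likes   [S → S likes]
S likes => S likes likes   [S → S likes]
S likes likes => S likes likes likes   [S → S likes]
S likes likes likes => S likes likes likes likes   [S → S likes]
S likes likes likes likes => S likes likes likes likes likes   [S → S likes]
S likes likes likes likes likes => red likes likes likes likes likes likes   [S → red likes]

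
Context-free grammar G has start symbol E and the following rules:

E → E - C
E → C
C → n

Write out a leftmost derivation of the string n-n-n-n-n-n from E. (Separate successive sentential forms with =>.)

E=>E-C=>E-C-C=>E-C-C-C=>E-C-C-C-C=>E-C-C-C-C-C=>C-C-C-C-C-C=>n-C-C-C-C-C=>n-n-C-C-C-C=>n-n-n-C-C-C=>n-n-n-n-C-C=>n-n-n-n-n-C=>n-n-n-n-n-n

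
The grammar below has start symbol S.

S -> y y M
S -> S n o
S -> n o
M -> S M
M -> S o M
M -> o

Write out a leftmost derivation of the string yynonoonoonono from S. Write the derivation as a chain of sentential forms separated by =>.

S=>Sno=>Snono=>yyMnono=>yySoMnono=>yySnooMnono=>yynonooMnono=>yynonooSMnono=>yynonoonoMnono=>yynonoonoonono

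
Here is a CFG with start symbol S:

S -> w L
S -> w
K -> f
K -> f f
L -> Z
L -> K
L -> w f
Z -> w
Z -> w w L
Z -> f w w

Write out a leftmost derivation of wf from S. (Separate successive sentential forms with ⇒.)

S ⇒ wL ⇒ wK ⇒ wf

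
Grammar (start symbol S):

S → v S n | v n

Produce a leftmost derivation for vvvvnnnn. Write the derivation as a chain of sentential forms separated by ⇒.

S ⇒ vSn   [S → v S n]
vSn ⇒ vvSnn   [S → v S n]
vvSnn ⇒ vvvSnnn   [S → v S n]
vvvSnnn ⇒ vvvvnnnn   [S → v n]

S⇒vSn⇒vvSnn⇒vvvSnnn⇒vvvvnnnn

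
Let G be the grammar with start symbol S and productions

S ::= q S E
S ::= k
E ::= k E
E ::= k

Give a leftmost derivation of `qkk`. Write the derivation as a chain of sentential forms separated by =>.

S => qSE => qkE => qkk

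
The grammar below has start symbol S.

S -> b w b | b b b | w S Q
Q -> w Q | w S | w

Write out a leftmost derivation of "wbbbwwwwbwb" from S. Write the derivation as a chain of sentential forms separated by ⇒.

S⇒wSQ⇒wbbbQ⇒wbbbwQ⇒wbbbwwQ⇒wbbbwwwQ⇒wbbbwwwwS⇒wbbbwwwwbwb

S ⇒ wSQ   [S -> w S Q]
wSQ ⇒ wbbbQ   [S -> b b b]
wbbbQ ⇒ wbbbwQ   [Q -> w Q]
wbbbwQ ⇒ wbbbwwQ   [Q -> w Q]
wbbbwwQ ⇒ wbbbwwwQ   [Q -> w Q]
wbbbwwwQ ⇒ wbbbwwwwS   [Q -> w S]
wbbbwwwwS ⇒ wbbbwwwwbwb   [S -> b w b]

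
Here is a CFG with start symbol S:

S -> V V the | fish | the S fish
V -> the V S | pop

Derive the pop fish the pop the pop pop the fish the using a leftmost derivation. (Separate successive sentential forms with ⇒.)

S ⇒ V V the ⇒ the V S V the ⇒ the pop S V the ⇒ the pop fish V the ⇒ the pop fish the V S the ⇒ the pop fish the pop S the ⇒ the pop fish the pop the S fish the ⇒ the pop fish the pop the V V the fish the ⇒ the pop fish the pop the pop V the fish the ⇒ the pop fish the pop the pop pop the fish the

S ⇒ V V the   [S -> V V the]
V V the ⇒ the V S V the   [V -> the V S]
the V S V the ⇒ the pop S V the   [V -> pop]
the pop S V the ⇒ the pop fish V the   [S -> fish]
the pop fish V the ⇒ the pop fish the V S the   [V -> the V S]
the pop fish the V S the ⇒ the pop fish the pop S the   [V -> pop]
the pop fish the pop S the ⇒ the pop fish the pop the S fish the   [S -> the S fish]
the pop fish the pop the S fish the ⇒ the pop fish the pop the V V the fish the   [S -> V V the]
the pop fish the pop the V V the fish the ⇒ the pop fish the pop the pop V the fish the   [V -> pop]
the pop fish the pop the pop V the fish the ⇒ the pop fish the pop the pop pop the fish the   [V -> pop]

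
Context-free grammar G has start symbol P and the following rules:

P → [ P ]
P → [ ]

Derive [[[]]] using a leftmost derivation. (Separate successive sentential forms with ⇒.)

P ⇒ [P]   [P → [ P ]]
[P] ⇒ [[P]]   [P → [ P ]]
[[P]] ⇒ [[[]]]   [P → [ ]]

P ⇒ [P] ⇒ [[P]] ⇒ [[[]]]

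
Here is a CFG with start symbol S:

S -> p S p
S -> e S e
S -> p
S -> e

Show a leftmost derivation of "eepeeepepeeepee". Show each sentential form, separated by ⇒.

S ⇒ eSe ⇒ eeSee ⇒ eepSpee ⇒ eepeSepee ⇒ eepeeSeepee ⇒ eepeeeSeeepee ⇒ eepeeepSpeeepee ⇒ eepeeepepeeepee

S ⇒ eSe   [S -> e S e]
eSe ⇒ eeSee   [S -> e S e]
eeSee ⇒ eepSpee   [S -> p S p]
eepSpee ⇒ eepeSepee   [S -> e S e]
eepeSepee ⇒ eepeeSeepee   [S -> e S e]
eepeeSeepee ⇒ eepeeeSeeepee   [S -> e S e]
eepeeeSeeepee ⇒ eepeeepSpeeepee   [S -> p S p]
eepeeepSpeeepee ⇒ eepeeepepeeepee   [S -> e]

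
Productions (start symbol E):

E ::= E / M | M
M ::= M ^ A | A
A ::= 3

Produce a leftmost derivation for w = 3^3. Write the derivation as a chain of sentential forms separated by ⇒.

E⇒M⇒M^A⇒A^A⇒3^A⇒3^3

E ⇒ M   [E ::= M]
M ⇒ M^A   [M ::= M ^ A]
M^A ⇒ A^A   [M ::= A]
A^A ⇒ 3^A   [A ::= 3]
3^A ⇒ 3^3   [A ::= 3]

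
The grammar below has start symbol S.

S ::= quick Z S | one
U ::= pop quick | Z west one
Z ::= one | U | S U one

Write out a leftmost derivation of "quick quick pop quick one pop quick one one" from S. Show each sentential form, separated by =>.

S => quick Z S   [S ::= quick Z S]
quick Z S => quick S U one S   [Z ::= S U one]
quick S U one S => quick quick Z S U one S   [S ::= quick Z S]
quick quick Z S U one S => quick quick U S U one S   [Z ::= U]
quick quick U S U one S => quick quick pop quick S U one S   [U ::= pop quick]
quick quick pop quick S U one S => quick quick pop quick one U one S   [S ::= one]
quick quick pop quick one U one S => quick quick pop quick one pop quick one S   [U ::= pop quick]
quick quick pop quick one pop quick one S => quick quick pop quick one pop quick one one   [S ::= one]

S => quick Z S => quick S U one S => quick quick Z S U one S => quick quick U S U one S => quick quick pop quick S U one S => quick quick pop quick one U one S => quick quick pop quick one pop quick one S => quick quick pop quick one pop quick one one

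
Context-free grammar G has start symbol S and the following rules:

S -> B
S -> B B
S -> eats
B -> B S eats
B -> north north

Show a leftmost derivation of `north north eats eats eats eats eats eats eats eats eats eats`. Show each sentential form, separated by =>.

S => B => B S eats => B S eats S eats => B S eats S eats S eats => B S eats S eats S eats S eats => B S eats S eats S eats S eats S eats => north north S eats S eats S eats S eats S eats => north north eats eats S eats S eats S eats S eats => north north eats eats eats eats S eats S eats S eats => north north eats eats eats eats eats eats S eats S eats => north north eats eats eats eats eats eats eats eats S eats => north north eats eats eats eats eats eats eats eats eats eats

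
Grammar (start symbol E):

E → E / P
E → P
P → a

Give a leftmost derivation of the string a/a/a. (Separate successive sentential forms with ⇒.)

E⇒E/P⇒E/P/P⇒P/P/P⇒a/P/P⇒a/a/P⇒a/a/a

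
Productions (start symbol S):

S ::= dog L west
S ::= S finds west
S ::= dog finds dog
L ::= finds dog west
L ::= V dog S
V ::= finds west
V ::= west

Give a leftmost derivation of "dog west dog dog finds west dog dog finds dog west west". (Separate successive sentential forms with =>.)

S => dog L west => dog V dog S west => dog west dog S west => dog west dog dog L west west => dog west dog dog V dog S west west => dog west dog dog finds west dog S west west => dog west dog dog finds west dog dog finds dog west west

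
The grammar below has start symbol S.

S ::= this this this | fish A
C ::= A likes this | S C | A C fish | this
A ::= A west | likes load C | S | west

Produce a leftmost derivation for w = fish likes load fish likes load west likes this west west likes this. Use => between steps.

S => fish A   [S ::= fish A]
fish A => fish likes load C   [A ::= likes load C]
fish likes load C => fish likes load A likes this   [C ::= A likes this]
fish likes load A likes this => fish likes load S likes this   [A ::= S]
fish likes load S likes this => fish likes load fish A likes this   [S ::= fish A]
fish likes load fish A likes this => fish likes load fish A west likes this   [A ::= A west]
fish likes load fish A west likes this => fish likes load fish A west west likes this   [A ::= A west]
fish likes load fish A west west likes this => fish likes load fish likes load C west west likes this   [A ::= likes load C]
fish likes load fish likes load C west west likes this => fish likes load fish likes load A likes this west west likes this   [C ::= A likes this]
fish likes load fish likes load A likes this west west likes this => fish likes load fish likes load west likes this west west likes this   [A ::= west]

S => fish A => fish likes load C => fish likes load A likes this => fish likes load S likes this => fish likes load fish A likes this => fish likes load fish A west likes this => fish likes load fish A west west likes this => fish likes load fish likes load C west west likes this => fish likes load fish likes load A likes this west west likes this => fish likes load fish likes load west likes this west west likes this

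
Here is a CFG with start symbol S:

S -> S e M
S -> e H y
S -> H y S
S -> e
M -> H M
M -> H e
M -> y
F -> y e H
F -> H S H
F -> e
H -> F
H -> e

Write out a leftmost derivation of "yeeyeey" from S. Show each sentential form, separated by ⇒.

S⇒HyS⇒FyS⇒yeHyS⇒yeeyS⇒yeeySeM⇒yeeyeeM⇒yeeyeey

S ⇒ HyS   [S -> H y S]
HyS ⇒ FyS   [H -> F]
FyS ⇒ yeHyS   [F -> y e H]
yeHyS ⇒ yeeyS   [H -> e]
yeeyS ⇒ yeeySeM   [S -> S e M]
yeeySeM ⇒ yeeyeeM   [S -> e]
yeeyeeM ⇒ yeeyeey   [M -> y]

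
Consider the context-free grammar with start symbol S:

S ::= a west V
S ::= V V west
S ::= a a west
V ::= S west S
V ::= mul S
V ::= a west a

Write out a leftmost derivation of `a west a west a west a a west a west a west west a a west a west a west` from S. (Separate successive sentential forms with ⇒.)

S ⇒ V V west   [S ::= V V west]
V V west ⇒ S west S V west   [V ::= S west S]
S west S V west ⇒ V V west west S V west   [S ::= V V west]
V V west west S V west ⇒ S west S V west west S V west   [V ::= S west S]
S west S V west west S V west ⇒ a west V west S V west west S V west   [S ::= a west V]
a west V west S V west west S V west ⇒ a west a west a west S V west west S V west   [V ::= a west a]
a west a west a west S V west west S V west ⇒ a west a west a west a a west V west west S V west   [S ::= a a west]
a west a west a west a a west V west west S V west ⇒ a west a west a west a a west a west a west west S V west   [V ::= a west a]
a west a west a west a a west a west a west west S V west ⇒ a west a west a west a a west a west a west west a a west V west   [S ::= a a west]
a west a west a west a a west a west a west west a a west V west ⇒ a west a west a west a a west a west a west west a a west a west a west   [V ::= a west a]

S ⇒ V V west ⇒ S west S V west ⇒ V V west west S V west ⇒ S west S V west west S V west ⇒ a west V west S V west west S V west ⇒ a west a west a west S V west west S V west ⇒ a west a west a west a a west V west west S V west ⇒ a west a west a west a a west a west a west west S V west ⇒ a west a west a west a a west a west a west west a a west V west ⇒ a west a west a west a a west a west a west west a a west a west a west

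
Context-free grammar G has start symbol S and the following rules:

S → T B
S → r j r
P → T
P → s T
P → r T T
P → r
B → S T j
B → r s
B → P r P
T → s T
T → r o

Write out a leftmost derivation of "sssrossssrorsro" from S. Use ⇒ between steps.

S ⇒ TB   [S → T B]
TB ⇒ sTB   [T → s T]
sTB ⇒ ssTB   [T → s T]
ssTB ⇒ sssTB   [T → s T]
sssTB ⇒ sssroB   [T → r o]
sssroB ⇒ sssroPrP   [B → P r P]
sssroPrP ⇒ sssrosTrP   [P → s T]
sssrosTrP ⇒ sssrossTrP   [T → s T]
sssrossTrP ⇒ sssrosssTrP   [T → s T]
sssrosssTrP ⇒ sssrossssTrP   [T → s T]
sssrossssTrP ⇒ sssrossssrorP   [T → r o]
sssrossssrorP ⇒ sssrossssrorT   [P → T]
sssrossssrorT ⇒ sssrossssrorsT   [T → s T]
sssrossssrorsT ⇒ sssrossssrorsro   [T → r o]

S ⇒ TB ⇒ sTB ⇒ ssTB ⇒ sssTB ⇒ sssroB ⇒ sssroPrP ⇒ sssrosTrP ⇒ sssrossTrP ⇒ sssrosssTrP ⇒ sssrossssTrP ⇒ sssrossssrorP ⇒ sssrossssrorT ⇒ sssrossssrorsT ⇒ sssrossssrorsro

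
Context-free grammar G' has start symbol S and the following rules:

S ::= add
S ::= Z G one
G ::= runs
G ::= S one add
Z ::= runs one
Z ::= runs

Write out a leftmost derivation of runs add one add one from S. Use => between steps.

S => Z G one => runs G one => runs S one add one => runs add one add one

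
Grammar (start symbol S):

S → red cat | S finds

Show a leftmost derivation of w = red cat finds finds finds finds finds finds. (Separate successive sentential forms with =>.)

S => S finds   [S → S finds]
S finds => S finds finds   [S → S finds]
S finds finds => S finds finds finds   [S → S finds]
S finds finds finds => S finds finds finds finds   [S → S finds]
S finds finds finds finds => S finds finds finds finds finds   [S → S finds]
S finds finds finds finds finds => S finds finds finds finds finds finds   [S → S finds]
S finds finds finds finds finds finds => red cat finds finds finds finds finds finds   [S → red cat]

S => S finds => S finds finds => S finds finds finds => S finds finds finds finds => S finds finds finds finds finds => S finds finds finds finds finds finds => red cat finds finds finds finds finds finds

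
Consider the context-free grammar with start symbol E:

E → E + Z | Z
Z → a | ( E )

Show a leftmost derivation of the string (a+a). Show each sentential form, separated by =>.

E => Z   [E → Z]
Z => (E)   [Z → ( E )]
(E) => (E+Z)   [E → E + Z]
(E+Z) => (Z+Z)   [E → Z]
(Z+Z) => (a+Z)   [Z → a]
(a+Z) => (a+a)   [Z → a]

E => Z => (E) => (E+Z) => (Z+Z) => (a+Z) => (a+a)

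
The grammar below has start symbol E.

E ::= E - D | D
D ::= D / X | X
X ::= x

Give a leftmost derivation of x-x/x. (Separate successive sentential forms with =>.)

E=>E-D=>D-D=>X-D=>x-D=>x-D/X=>x-X/X=>x-x/X=>x-x/x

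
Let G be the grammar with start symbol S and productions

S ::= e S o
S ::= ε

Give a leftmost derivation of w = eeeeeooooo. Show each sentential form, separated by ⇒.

S ⇒ eSo ⇒ eeSoo ⇒ eeeSooo ⇒ eeeeSoooo ⇒ eeeeeSooooo ⇒ eeeeeooooo

S ⇒ eSo   [S ::= e S o]
eSo ⇒ eeSoo   [S ::= e S o]
eeSoo ⇒ eeeSooo   [S ::= e S o]
eeeSooo ⇒ eeeeSoooo   [S ::= e S o]
eeeeSoooo ⇒ eeeeeSooooo   [S ::= e S o]
eeeeeSooooo ⇒ eeeeeooooo   [S ::= ε]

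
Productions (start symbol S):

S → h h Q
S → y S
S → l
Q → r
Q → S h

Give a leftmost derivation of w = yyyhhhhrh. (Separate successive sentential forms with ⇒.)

S⇒yS⇒yyS⇒yyyS⇒yyyhhQ⇒yyyhhSh⇒yyyhhhhQh⇒yyyhhhhrh

S ⇒ yS   [S → y S]
yS ⇒ yyS   [S → y S]
yyS ⇒ yyyS   [S → y S]
yyyS ⇒ yyyhhQ   [S → h h Q]
yyyhhQ ⇒ yyyhhSh   [Q → S h]
yyyhhSh ⇒ yyyhhhhQh   [S → h h Q]
yyyhhhhQh ⇒ yyyhhhhrh   [Q → r]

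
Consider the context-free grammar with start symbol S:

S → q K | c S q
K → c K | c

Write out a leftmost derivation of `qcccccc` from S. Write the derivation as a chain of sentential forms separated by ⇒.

S⇒qK⇒qcK⇒qccK⇒qcccK⇒qccccK⇒qcccccK⇒qcccccc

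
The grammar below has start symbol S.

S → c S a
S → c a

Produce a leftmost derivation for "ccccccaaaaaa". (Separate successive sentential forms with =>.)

S => cSa   [S → c S a]
cSa => ccSaa   [S → c S a]
ccSaa => cccSaaa   [S → c S a]
cccSaaa => ccccSaaaa   [S → c S a]
ccccSaaaa => cccccSaaaaa   [S → c S a]
cccccSaaaaa => ccccccaaaaaa   [S → c a]

S => cSa => ccSaa => cccSaaa => ccccSaaaa => cccccSaaaaa => ccccccaaaaaa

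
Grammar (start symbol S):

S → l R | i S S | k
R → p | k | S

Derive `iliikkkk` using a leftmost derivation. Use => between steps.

S => iSS => ilRS => ilSS => iliSSS => iliiSSSS => iliikSSS => iliikkSS => iliikkkS => iliikkkk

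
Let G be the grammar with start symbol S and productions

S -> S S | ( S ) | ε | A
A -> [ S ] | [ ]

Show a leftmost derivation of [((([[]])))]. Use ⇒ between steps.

S⇒A⇒[S]⇒[(S)]⇒[((S))]⇒[(((S)))]⇒[(((SS)))]⇒[(((AS)))]⇒[((([S]S)))]⇒[((([A]S)))]⇒[((([[]]S)))]⇒[((([[]])))]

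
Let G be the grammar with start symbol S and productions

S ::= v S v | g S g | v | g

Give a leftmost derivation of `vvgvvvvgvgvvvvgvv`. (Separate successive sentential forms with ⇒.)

S ⇒ vSv ⇒ vvSvv ⇒ vvgSgvv ⇒ vvgvSvgvv ⇒ vvgvvSvvgvv ⇒ vvgvvvSvvvgvv ⇒ vvgvvvvSvvvvgvv ⇒ vvgvvvvgSgvvvvgvv ⇒ vvgvvvvgvgvvvvgvv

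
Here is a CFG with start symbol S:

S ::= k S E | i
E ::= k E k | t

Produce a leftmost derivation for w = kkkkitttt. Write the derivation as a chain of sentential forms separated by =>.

S=>kSE=>kkSEE=>kkkSEEE=>kkkkSEEEE=>kkkkiEEEE=>kkkkitEEE=>kkkkittEE=>kkkkitttE=>kkkkitttt

S => kSE   [S ::= k S E]
kSE => kkSEE   [S ::= k S E]
kkSEE => kkkSEEE   [S ::= k S E]
kkkSEEE => kkkkSEEEE   [S ::= k S E]
kkkkSEEEE => kkkkiEEEE   [S ::= i]
kkkkiEEEE => kkkkitEEE   [E ::= t]
kkkkitEEE => kkkkittEE   [E ::= t]
kkkkittEE => kkkkitttE   [E ::= t]
kkkkitttE => kkkkitttt   [E ::= t]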